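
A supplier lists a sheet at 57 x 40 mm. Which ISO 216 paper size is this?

Aspect ratio 57/40 ≈ 1.425 — close to the ISO √2 ≈ 1.414.
In the C-series (envelope sizes, between A and B): C9 = 40 × 57 mm.

C9 (40 × 57 mm)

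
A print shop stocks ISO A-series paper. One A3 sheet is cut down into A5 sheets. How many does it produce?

4

Each ISO step halves the sheet: 1 × A3 → 2 × A4 → 4 × A5
From A3 to A5 is 2 halving steps: 2^2 = 4.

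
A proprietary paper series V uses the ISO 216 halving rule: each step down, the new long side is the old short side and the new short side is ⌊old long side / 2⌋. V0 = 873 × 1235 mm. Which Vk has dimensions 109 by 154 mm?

V6

V0: 873 × 1235 mm
V1: 617 × 873 mm
V2: 436 × 617 mm
V3: 308 × 436 mm
V4: 218 × 308 mm
V5: 154 × 218 mm
V6: 109 × 154 mm
V7: 77 × 109 mm
→ matches V6.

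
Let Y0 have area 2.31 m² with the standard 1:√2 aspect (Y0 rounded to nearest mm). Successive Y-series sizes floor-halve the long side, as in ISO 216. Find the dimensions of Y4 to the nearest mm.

Let Y0's short side be w mm. w · w√2 = 2.31 m² = 2,310,000 mm², so w ≈ 1278.1 mm and w√2 ≈ 1807.4 mm → Y0 = 1278 × 1807 mm.
Y1: ⌊1807/2⌋ × 1278 = 903 × 1278 mm
Y2: ⌊1278/2⌋ × 903 = 639 × 903 mm
Y3: ⌊903/2⌋ × 639 = 451 × 639 mm
Y4: ⌊639/2⌋ × 451 = 319 × 451 mm

319 × 451 mm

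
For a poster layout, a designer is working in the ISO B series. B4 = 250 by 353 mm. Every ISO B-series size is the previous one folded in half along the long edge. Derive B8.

B5: ⌊353/2⌋ × 250 = 176 × 250 mm
B6: ⌊250/2⌋ × 176 = 125 × 176 mm
B7: ⌊176/2⌋ × 125 = 88 × 125 mm
B8: ⌊125/2⌋ × 88 = 62 × 88 mm

62 × 88 mm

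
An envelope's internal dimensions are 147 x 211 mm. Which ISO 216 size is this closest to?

Aspect ratio 211/147 ≈ 1.435 (ISO target is √2 ≈ 1.414).
In the A-series (A0 area = 1 m²): A5 = 148 × 210 mm.
Off by 2 mm total — nearest standard size.

A5 (148 × 210 mm)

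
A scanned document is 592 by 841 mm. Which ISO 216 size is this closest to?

A1 (594 × 841 mm)

Aspect ratio 841/592 ≈ 1.421 — close to the ISO √2 ≈ 1.414.
In the A-series (A0 area = 1 m²): A1 = 594 × 841 mm.
Off by 2 mm total — nearest standard size.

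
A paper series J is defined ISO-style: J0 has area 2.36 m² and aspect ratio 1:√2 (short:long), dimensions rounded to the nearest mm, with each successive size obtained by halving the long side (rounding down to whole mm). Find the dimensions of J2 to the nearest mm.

646 × 913 mm

Let J0's short side be w mm. w · w√2 = 2.36 m² = 2,360,000 mm², so w ≈ 1291.8 mm and w√2 ≈ 1826.9 mm → J0 = 1292 × 1827 mm.
J1: ⌊1827/2⌋ × 1292 = 913 × 1292 mm
J2: ⌊1292/2⌋ × 913 = 646 × 913 mm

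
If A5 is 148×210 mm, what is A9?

A6: ⌊210/2⌋ × 148 = 105 × 148 mm
A7: ⌊148/2⌋ × 105 = 74 × 105 mm
A8: ⌊105/2⌋ × 74 = 52 × 74 mm
A9: ⌊74/2⌋ × 52 = 37 × 52 mm

37 × 52 mm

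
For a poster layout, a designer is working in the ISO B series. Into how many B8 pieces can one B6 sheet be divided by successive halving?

B6 = 125 × 176 mm; B8 = 62 × 88 mm.
Each halving step doubles the count; 2 steps from B6 to B8.
2^2 = 4.

4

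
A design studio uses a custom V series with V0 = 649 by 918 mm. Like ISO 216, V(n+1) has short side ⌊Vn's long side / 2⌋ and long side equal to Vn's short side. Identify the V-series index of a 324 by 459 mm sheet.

V2

V0: 649 × 918 mm
V1: 459 × 649 mm
V2: 324 × 459 mm
V3: 229 × 324 mm
→ matches V2.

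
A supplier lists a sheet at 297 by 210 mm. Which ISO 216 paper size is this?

Aspect ratio 297/210 ≈ 1.414 — close to the ISO √2 ≈ 1.414.
In the A-series (A0 area = 1 m²): A4 = 210 × 297 mm.

A4 (210 × 297 mm)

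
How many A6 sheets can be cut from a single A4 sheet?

Each ISO step halves the sheet: 1 × A4 → 2 × A5 → 4 × A6
From A4 to A6 is 2 halving steps: 2^2 = 4.

4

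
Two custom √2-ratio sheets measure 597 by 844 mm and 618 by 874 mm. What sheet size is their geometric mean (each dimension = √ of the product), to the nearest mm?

Short side: √(597 · 618) = √368946 ≈ 607.4 → 607 mm
Long side: √(844 · 874) = √737656 ≈ 858.9 → 859 mm

607 × 859 mm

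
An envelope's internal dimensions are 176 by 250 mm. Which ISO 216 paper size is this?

B5 (176 × 250 mm)

Aspect ratio 250/176 ≈ 1.420 — close to the ISO √2 ≈ 1.414.
In the B-series (B0 = 1000 × 1414 mm): B5 = 176 × 250 mm.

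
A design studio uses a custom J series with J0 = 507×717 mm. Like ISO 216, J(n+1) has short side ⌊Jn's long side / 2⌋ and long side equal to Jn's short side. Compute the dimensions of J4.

126 × 179 mm

J1: ⌊717/2⌋ × 507 = 358 × 507 mm
J2: ⌊507/2⌋ × 358 = 253 × 358 mm
J3: ⌊358/2⌋ × 253 = 179 × 253 mm
J4: ⌊253/2⌋ × 179 = 126 × 179 mm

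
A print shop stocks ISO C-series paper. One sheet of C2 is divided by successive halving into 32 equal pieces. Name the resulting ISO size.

32 = 2^5, so 5 halving steps.
C2 → C3 → … → C7 after 5 steps.

C7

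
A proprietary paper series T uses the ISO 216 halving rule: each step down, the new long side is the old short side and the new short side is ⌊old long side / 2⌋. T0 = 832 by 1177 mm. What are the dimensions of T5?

T1: ⌊1177/2⌋ × 832 = 588 × 832 mm
T2: ⌊832/2⌋ × 588 = 416 × 588 mm
T3: ⌊588/2⌋ × 416 = 294 × 416 mm
T4: ⌊416/2⌋ × 294 = 208 × 294 mm
T5: ⌊294/2⌋ × 208 = 147 × 208 mm

147 × 208 mm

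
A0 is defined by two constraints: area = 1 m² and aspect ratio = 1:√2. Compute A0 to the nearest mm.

841 × 1189 mm

Let the short side be w mm. Then the long side is w√2 and w · w√2 = 10⁶ mm².
w² = 10⁶/√2, so w = 1000 / 2^(1/4) ≈ 840.9 mm; long side = 1000 · 2^(1/4) ≈ 1189.2 mm.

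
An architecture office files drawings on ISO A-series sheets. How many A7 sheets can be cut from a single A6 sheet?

Each ISO step halves the sheet: 1 × A6 → 2 × A7
From A6 to A7 is 1 halving step: 2^1 = 2.

2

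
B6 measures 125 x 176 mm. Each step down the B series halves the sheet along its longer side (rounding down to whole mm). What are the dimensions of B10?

B7: ⌊176/2⌋ × 125 = 88 × 125 mm
B8: ⌊125/2⌋ × 88 = 62 × 88 mm
B9: ⌊88/2⌋ × 62 = 44 × 62 mm
B10: ⌊62/2⌋ × 44 = 31 × 44 mm

31 × 44 mm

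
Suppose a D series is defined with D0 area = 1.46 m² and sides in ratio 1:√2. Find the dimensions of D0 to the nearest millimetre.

Let the short side be w mm. Then w · w√2 = 1.46 m² = 1,460,000 mm².
w² = 1,460,000/√2, so w ≈ 1016.1 mm; long side = w√2 ≈ 1436.9 mm.

1016 × 1437 mm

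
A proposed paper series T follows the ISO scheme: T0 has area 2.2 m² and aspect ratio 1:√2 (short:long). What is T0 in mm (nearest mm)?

Let the short side be w mm. Then w · w√2 = 2.2 m² = 2,200,000 mm².
w² = 2,200,000/√2, so w ≈ 1247.3 mm; long side = w√2 ≈ 1763.9 mm.

1247 × 1764 mm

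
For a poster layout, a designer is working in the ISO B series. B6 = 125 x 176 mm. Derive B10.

31 × 44 mm

B7: ⌊176/2⌋ × 125 = 88 × 125 mm
B8: ⌊125/2⌋ × 88 = 62 × 88 mm
B9: ⌊88/2⌋ × 62 = 44 × 62 mm
B10: ⌊62/2⌋ × 44 = 31 × 44 mm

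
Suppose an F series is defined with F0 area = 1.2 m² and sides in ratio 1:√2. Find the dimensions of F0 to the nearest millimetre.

Let the short side be w mm. Then w · w√2 = 1.2 m² = 1,200,000 mm².
w² = 1,200,000/√2, so w ≈ 921.2 mm; long side = w√2 ≈ 1302.7 mm.

921 × 1303 mm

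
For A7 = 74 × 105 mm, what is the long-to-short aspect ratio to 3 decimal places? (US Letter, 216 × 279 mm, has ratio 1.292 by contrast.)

1.419

105 / 74 = 1.419
ISO 216 targets √2 ≈ 1.414; the +0.005 deviation is from mm rounding.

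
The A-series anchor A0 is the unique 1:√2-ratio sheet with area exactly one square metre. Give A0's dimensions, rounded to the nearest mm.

Let the short side be w mm. Then the long side is w√2 and w · w√2 = 10⁶ mm².
w² = 10⁶/√2, so w = 1000 / 2^(1/4) ≈ 840.9 mm; long side = 1000 · 2^(1/4) ≈ 1189.2 mm.

841 × 1189 mm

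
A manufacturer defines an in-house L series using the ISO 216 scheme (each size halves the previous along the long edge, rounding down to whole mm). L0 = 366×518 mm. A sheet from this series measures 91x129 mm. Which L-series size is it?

L0: 366 × 518 mm
L1: 259 × 366 mm
L2: 183 × 259 mm
L3: 129 × 183 mm
L4: 91 × 129 mm
L5: 64 × 91 mm
→ matches L4.

L4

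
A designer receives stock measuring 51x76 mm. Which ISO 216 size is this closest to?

Aspect ratio 76/51 ≈ 1.490 (ISO target is √2 ≈ 1.414).
In the A-series (A0 area = 1 m²): A8 = 52 × 74 mm.
Off by 3 mm total — nearest standard size.

A8 (52 × 74 mm)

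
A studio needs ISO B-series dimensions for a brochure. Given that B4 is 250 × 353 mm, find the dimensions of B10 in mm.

B5: ⌊353/2⌋ × 250 = 176 × 250 mm
B6: ⌊250/2⌋ × 176 = 125 × 176 mm
B7: ⌊176/2⌋ × 125 = 88 × 125 mm
B8: ⌊125/2⌋ × 88 = 62 × 88 mm
B9: ⌊88/2⌋ × 62 = 44 × 62 mm
B10: ⌊62/2⌋ × 44 = 31 × 44 mm

31 × 44 mm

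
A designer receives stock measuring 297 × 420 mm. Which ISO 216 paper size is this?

Aspect ratio 420/297 ≈ 1.414 — close to the ISO √2 ≈ 1.414.
In the A-series (A0 area = 1 m²): A3 = 297 × 420 mm.

A3 (297 × 420 mm)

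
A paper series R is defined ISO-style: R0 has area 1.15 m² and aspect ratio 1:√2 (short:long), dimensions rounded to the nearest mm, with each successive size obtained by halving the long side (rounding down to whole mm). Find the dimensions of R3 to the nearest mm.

318 × 451 mm

Let R0's short side be w mm. w · w√2 = 1.15 m² = 1,150,000 mm², so w ≈ 901.8 mm and w√2 ≈ 1275.3 mm → R0 = 902 × 1275 mm.
R1: ⌊1275/2⌋ × 902 = 637 × 902 mm
R2: ⌊902/2⌋ × 637 = 451 × 637 mm
R3: ⌊637/2⌋ × 451 = 318 × 451 mm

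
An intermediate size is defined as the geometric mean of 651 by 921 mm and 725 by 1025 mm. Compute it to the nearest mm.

Short side: √(651 · 725) = √471975 ≈ 687.0 → 687 mm
Long side: √(921 · 1025) = √944025 ≈ 971.6 → 972 mm

687 × 972 mm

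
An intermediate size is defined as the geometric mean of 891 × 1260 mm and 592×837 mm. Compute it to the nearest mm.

Short side: √(891 · 592) = √527472 ≈ 726.3 → 726 mm
Long side: √(1260 · 837) = √1054620 ≈ 1026.9 → 1027 mm

726 × 1027 mm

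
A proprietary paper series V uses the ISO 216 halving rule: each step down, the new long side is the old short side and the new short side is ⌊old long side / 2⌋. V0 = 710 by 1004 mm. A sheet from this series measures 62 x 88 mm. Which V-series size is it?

V7

V0: 710 × 1004 mm
V1: 502 × 710 mm
V2: 355 × 502 mm
V3: 251 × 355 mm
V4: 177 × 251 mm
V5: 125 × 177 mm
V6: 88 × 125 mm
V7: 62 × 88 mm
V8: 44 × 62 mm
→ matches V7.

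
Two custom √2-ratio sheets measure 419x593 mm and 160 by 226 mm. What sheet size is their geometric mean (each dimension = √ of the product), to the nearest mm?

259 × 366 mm

Short side: √(419 · 160) = √67040 ≈ 258.9 → 259 mm
Long side: √(593 · 226) = √134018 ≈ 366.1 → 366 mm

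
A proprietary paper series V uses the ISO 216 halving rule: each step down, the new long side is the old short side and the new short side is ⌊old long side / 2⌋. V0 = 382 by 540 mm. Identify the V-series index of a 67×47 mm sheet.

V0: 382 × 540 mm
V1: 270 × 382 mm
V2: 191 × 270 mm
V3: 135 × 191 mm
V4: 95 × 135 mm
V5: 67 × 95 mm
V6: 47 × 67 mm
V7: 33 × 47 mm
→ matches V6.

V6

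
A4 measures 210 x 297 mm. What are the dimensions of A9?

A5: ⌊297/2⌋ × 210 = 148 × 210 mm
A6: ⌊210/2⌋ × 148 = 105 × 148 mm
A7: ⌊148/2⌋ × 105 = 74 × 105 mm
A8: ⌊105/2⌋ × 74 = 52 × 74 mm
A9: ⌊74/2⌋ × 52 = 37 × 52 mm

37 × 52 mm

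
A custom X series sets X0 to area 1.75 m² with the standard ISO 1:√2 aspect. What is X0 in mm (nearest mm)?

Let the short side be w mm. Then w · w√2 = 1.75 m² = 1,750,000 mm².
w² = 1,750,000/√2, so w ≈ 1112.4 mm; long side = w√2 ≈ 1573.2 mm.

1112 × 1573 mm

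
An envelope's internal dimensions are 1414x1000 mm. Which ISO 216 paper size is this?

Aspect ratio 1414/1000 ≈ 1.414 — close to the ISO √2 ≈ 1.414.
In the B-series (B0 = 1000 × 1414 mm): B0 = 1000 × 1414 mm.

B0 (1000 × 1414 mm)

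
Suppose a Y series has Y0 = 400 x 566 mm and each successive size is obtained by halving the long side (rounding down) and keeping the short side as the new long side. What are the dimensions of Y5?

Y1: ⌊566/2⌋ × 400 = 283 × 400 mm
Y2: ⌊400/2⌋ × 283 = 200 × 283 mm
Y3: ⌊283/2⌋ × 200 = 141 × 200 mm
Y4: ⌊200/2⌋ × 141 = 100 × 141 mm
Y5: ⌊141/2⌋ × 100 = 70 × 100 mm

70 × 100 mm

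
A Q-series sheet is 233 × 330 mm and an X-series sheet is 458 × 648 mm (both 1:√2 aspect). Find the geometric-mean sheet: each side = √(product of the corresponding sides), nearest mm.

327 × 462 mm

Short side: √(233 · 458) = √106714 ≈ 326.7 → 327 mm
Long side: √(330 · 648) = √213840 ≈ 462.4 → 462 mm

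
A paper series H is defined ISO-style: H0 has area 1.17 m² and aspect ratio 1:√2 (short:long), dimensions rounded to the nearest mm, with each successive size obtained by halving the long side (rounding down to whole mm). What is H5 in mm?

160 × 227 mm

Let H0's short side be w mm. w · w√2 = 1.17 m² = 1,170,000 mm², so w ≈ 909.6 mm and w√2 ≈ 1286.3 mm → H0 = 910 × 1286 mm.
H1: ⌊1286/2⌋ × 910 = 643 × 910 mm
H2: ⌊910/2⌋ × 643 = 455 × 643 mm
H3: ⌊643/2⌋ × 455 = 321 × 455 mm
H4: ⌊455/2⌋ × 321 = 227 × 321 mm
H5: ⌊321/2⌋ × 227 = 160 × 227 mm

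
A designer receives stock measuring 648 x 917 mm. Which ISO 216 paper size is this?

Aspect ratio 917/648 ≈ 1.415 — close to the ISO √2 ≈ 1.414.
In the C-series (envelope sizes, between A and B): C1 = 648 × 917 mm.

C1 (648 × 917 mm)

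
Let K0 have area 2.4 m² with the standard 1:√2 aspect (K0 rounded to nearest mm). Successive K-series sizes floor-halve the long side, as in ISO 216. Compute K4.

Let K0's short side be w mm. w · w√2 = 2.4 m² = 2,400,000 mm², so w ≈ 1302.7 mm and w√2 ≈ 1842.3 mm → K0 = 1303 × 1842 mm.
K1: ⌊1842/2⌋ × 1303 = 921 × 1303 mm
K2: ⌊1303/2⌋ × 921 = 651 × 921 mm
K3: ⌊921/2⌋ × 651 = 460 × 651 mm
K4: ⌊651/2⌋ × 460 = 325 × 460 mm

325 × 460 mm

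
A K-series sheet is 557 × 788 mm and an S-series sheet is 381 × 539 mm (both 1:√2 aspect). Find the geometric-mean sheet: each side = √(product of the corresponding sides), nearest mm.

461 × 652 mm

Short side: √(557 · 381) = √212217 ≈ 460.7 → 461 mm
Long side: √(788 · 539) = √424732 ≈ 651.7 → 652 mm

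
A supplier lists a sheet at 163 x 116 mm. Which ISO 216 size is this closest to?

Aspect ratio 163/116 ≈ 1.405 — close to the ISO √2 ≈ 1.414.
In the C-series (envelope sizes, between A and B): C6 = 114 × 162 mm.
Off by 3 mm total — nearest standard size.

C6 (114 × 162 mm)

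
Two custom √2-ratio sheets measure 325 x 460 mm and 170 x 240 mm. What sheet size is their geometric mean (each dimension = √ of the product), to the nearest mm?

235 × 332 mm

Short side: √(325 · 170) = √55250 ≈ 235.1 → 235 mm
Long side: √(460 · 240) = √110400 ≈ 332.3 → 332 mm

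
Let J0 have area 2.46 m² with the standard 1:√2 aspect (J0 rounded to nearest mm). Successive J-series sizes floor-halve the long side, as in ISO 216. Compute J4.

329 × 466 mm

Let J0's short side be w mm. w · w√2 = 2.46 m² = 2,460,000 mm², so w ≈ 1318.9 mm and w√2 ≈ 1865.2 mm → J0 = 1319 × 1865 mm.
J1: ⌊1865/2⌋ × 1319 = 932 × 1319 mm
J2: ⌊1319/2⌋ × 932 = 659 × 932 mm
J3: ⌊932/2⌋ × 659 = 466 × 659 mm
J4: ⌊659/2⌋ × 466 = 329 × 466 mm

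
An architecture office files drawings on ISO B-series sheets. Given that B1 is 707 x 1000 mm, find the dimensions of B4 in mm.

B2: ⌊1000/2⌋ × 707 = 500 × 707 mm
B3: ⌊707/2⌋ × 500 = 353 × 500 mm
B4: ⌊500/2⌋ × 353 = 250 × 353 mm

250 × 353 mm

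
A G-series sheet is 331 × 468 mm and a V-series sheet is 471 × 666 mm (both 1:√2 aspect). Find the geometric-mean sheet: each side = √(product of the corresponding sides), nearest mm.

Short side: √(331 · 471) = √155901 ≈ 394.8 → 395 mm
Long side: √(468 · 666) = √311688 ≈ 558.3 → 558 mm

395 × 558 mm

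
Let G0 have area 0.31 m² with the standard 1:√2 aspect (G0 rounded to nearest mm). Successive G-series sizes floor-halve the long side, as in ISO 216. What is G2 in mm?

Let G0's short side be w mm. w · w√2 = 0.31 m² = 310,000 mm², so w ≈ 468.2 mm and w√2 ≈ 662.1 mm → G0 = 468 × 662 mm.
G1: ⌊662/2⌋ × 468 = 331 × 468 mm
G2: ⌊468/2⌋ × 331 = 234 × 331 mm

234 × 331 mm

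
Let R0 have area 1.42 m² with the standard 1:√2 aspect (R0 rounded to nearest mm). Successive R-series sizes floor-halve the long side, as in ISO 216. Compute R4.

Let R0's short side be w mm. w · w√2 = 1.42 m² = 1,420,000 mm², so w ≈ 1002.0 mm and w√2 ≈ 1417.1 mm → R0 = 1002 × 1417 mm.
R1: ⌊1417/2⌋ × 1002 = 708 × 1002 mm
R2: ⌊1002/2⌋ × 708 = 501 × 708 mm
R3: ⌊708/2⌋ × 501 = 354 × 501 mm
R4: ⌊501/2⌋ × 354 = 250 × 354 mm

250 × 354 mm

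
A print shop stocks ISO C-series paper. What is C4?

229 × 324 mm

C0 = 917 × 1297 mm (C0 is the geometric mean of A0 and B0, aspect 1:√2).
C1: ⌊1297/2⌋ × 917 = 648 × 917 mm
C2: ⌊917/2⌋ × 648 = 458 × 648 mm
C3: ⌊648/2⌋ × 458 = 324 × 458 mm
C4: ⌊458/2⌋ × 324 = 229 × 324 mm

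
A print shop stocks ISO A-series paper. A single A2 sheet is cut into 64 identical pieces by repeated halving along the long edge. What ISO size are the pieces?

64 = 2^6, so 6 halving steps.
A2 → A3 → … → A8 after 6 steps.

A8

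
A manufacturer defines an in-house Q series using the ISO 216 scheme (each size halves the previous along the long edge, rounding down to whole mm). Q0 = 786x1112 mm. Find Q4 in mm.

Q1: ⌊1112/2⌋ × 786 = 556 × 786 mm
Q2: ⌊786/2⌋ × 556 = 393 × 556 mm
Q3: ⌊556/2⌋ × 393 = 278 × 393 mm
Q4: ⌊393/2⌋ × 278 = 196 × 278 mm

196 × 278 mm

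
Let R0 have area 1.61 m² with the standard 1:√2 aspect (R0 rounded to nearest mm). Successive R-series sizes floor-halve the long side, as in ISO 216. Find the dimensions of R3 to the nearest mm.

Let R0's short side be w mm. w · w√2 = 1.61 m² = 1,610,000 mm², so w ≈ 1067.0 mm and w√2 ≈ 1508.9 mm → R0 = 1067 × 1509 mm.
R1: ⌊1509/2⌋ × 1067 = 754 × 1067 mm
R2: ⌊1067/2⌋ × 754 = 533 × 754 mm
R3: ⌊754/2⌋ × 533 = 377 × 533 mm

377 × 533 mm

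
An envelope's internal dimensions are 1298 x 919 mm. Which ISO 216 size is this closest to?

Aspect ratio 1298/919 ≈ 1.412 — close to the ISO √2 ≈ 1.414.
In the C-series (envelope sizes, between A and B): C0 = 917 × 1297 mm.
Off by 3 mm total — nearest standard size.

C0 (917 × 1297 mm)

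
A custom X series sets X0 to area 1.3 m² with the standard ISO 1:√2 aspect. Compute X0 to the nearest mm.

Let the short side be w mm. Then w · w√2 = 1.3 m² = 1,300,000 mm².
w² = 1,300,000/√2, so w ≈ 958.8 mm; long side = w√2 ≈ 1355.9 mm.

959 × 1356 mm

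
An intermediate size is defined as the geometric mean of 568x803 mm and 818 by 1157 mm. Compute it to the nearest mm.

682 × 964 mm

Short side: √(568 · 818) = √464624 ≈ 681.6 → 682 mm
Long side: √(803 · 1157) = √929071 ≈ 963.9 → 964 mm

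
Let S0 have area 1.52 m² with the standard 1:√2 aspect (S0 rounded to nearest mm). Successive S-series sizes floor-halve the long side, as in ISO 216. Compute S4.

259 × 366 mm

Let S0's short side be w mm. w · w√2 = 1.52 m² = 1,520,000 mm², so w ≈ 1036.7 mm and w√2 ≈ 1466.2 mm → S0 = 1037 × 1466 mm.
S1: ⌊1466/2⌋ × 1037 = 733 × 1037 mm
S2: ⌊1037/2⌋ × 733 = 518 × 733 mm
S3: ⌊733/2⌋ × 518 = 366 × 518 mm
S4: ⌊518/2⌋ × 366 = 259 × 366 mm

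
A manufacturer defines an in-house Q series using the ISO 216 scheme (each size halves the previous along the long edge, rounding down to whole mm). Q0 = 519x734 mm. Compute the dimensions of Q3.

Q1: ⌊734/2⌋ × 519 = 367 × 519 mm
Q2: ⌊519/2⌋ × 367 = 259 × 367 mm
Q3: ⌊367/2⌋ × 259 = 183 × 259 mm

183 × 259 mm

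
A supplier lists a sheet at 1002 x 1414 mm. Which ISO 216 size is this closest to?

Aspect ratio 1414/1002 ≈ 1.411 — close to the ISO √2 ≈ 1.414.
In the B-series (B0 = 1000 × 1414 mm): B0 = 1000 × 1414 mm.
Off by 2 mm total — nearest standard size.

B0 (1000 × 1414 mm)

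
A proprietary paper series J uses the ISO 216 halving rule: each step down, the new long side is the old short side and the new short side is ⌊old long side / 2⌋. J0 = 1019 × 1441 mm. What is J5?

J1: ⌊1441/2⌋ × 1019 = 720 × 1019 mm
J2: ⌊1019/2⌋ × 720 = 509 × 720 mm
J3: ⌊720/2⌋ × 509 = 360 × 509 mm
J4: ⌊509/2⌋ × 360 = 254 × 360 mm
J5: ⌊360/2⌋ × 254 = 180 × 254 mm

180 × 254 mm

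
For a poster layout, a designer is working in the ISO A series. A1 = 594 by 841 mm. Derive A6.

A2: ⌊841/2⌋ × 594 = 420 × 594 mm
A3: ⌊594/2⌋ × 420 = 297 × 420 mm
A4: ⌊420/2⌋ × 297 = 210 × 297 mm
A5: ⌊297/2⌋ × 210 = 148 × 210 mm
A6: ⌊210/2⌋ × 148 = 105 × 148 mm

105 × 148 mm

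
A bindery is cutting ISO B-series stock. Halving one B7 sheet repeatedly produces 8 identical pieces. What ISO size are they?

B10

8 = 2^3, so 3 halving steps.
B7 → B8 → … → B10 after 3 steps.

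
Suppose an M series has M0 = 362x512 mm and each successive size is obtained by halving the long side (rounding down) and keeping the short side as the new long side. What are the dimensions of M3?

128 × 181 mm

M1: ⌊512/2⌋ × 362 = 256 × 362 mm
M2: ⌊362/2⌋ × 256 = 181 × 256 mm
M3: ⌊256/2⌋ × 181 = 128 × 181 mm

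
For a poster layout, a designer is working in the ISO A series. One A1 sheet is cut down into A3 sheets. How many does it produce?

4

Each ISO step halves the sheet: 1 × A1 → 2 × A2 → 4 × A3
From A1 to A3 is 2 halving steps: 2^2 = 4.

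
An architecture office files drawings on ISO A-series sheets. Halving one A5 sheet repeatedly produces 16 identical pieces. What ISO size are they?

A9

16 = 2^4, so 4 halving steps.
A5 → A6 → … → A9 after 4 steps.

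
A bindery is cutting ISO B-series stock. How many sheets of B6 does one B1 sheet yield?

Each ISO step halves the sheet: 1 × B1 → 2 × B2 → 4 × B3 → 8 × B4 → …
From B1 to B6 is 5 halving steps: 2^5 = 32.

32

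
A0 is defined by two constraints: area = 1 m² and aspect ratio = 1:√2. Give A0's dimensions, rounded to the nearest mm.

Let the short side be w mm. Then the long side is w√2 and w · w√2 = 10⁶ mm².
w² = 10⁶/√2, so w = 1000 / 2^(1/4) ≈ 840.9 mm; long side = 1000 · 2^(1/4) ≈ 1189.2 mm.

841 × 1189 mm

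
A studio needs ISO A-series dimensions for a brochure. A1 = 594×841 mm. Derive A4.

210 × 297 mm

A2: ⌊841/2⌋ × 594 = 420 × 594 mm
A3: ⌊594/2⌋ × 420 = 297 × 420 mm
A4: ⌊420/2⌋ × 297 = 210 × 297 mm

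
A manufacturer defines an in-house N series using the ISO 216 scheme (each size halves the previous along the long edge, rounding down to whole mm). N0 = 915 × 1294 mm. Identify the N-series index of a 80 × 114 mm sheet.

N7

N0: 915 × 1294 mm
N1: 647 × 915 mm
N2: 457 × 647 mm
N3: 323 × 457 mm
N4: 228 × 323 mm
N5: 161 × 228 mm
N6: 114 × 161 mm
N7: 80 × 114 mm
N8: 57 × 80 mm
→ matches N7.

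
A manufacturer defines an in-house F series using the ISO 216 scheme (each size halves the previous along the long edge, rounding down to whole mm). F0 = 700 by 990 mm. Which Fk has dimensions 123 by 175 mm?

F5

F0: 700 × 990 mm
F1: 495 × 700 mm
F2: 350 × 495 mm
F3: 247 × 350 mm
F4: 175 × 247 mm
F5: 123 × 175 mm
F6: 87 × 123 mm
→ matches F5.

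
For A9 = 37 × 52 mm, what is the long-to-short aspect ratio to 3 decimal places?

52 / 37 = 1.405
ISO 216 targets √2 ≈ 1.414; the -0.009 deviation is from mm rounding.

1.405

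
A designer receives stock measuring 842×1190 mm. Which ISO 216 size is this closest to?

Aspect ratio 1190/842 ≈ 1.413 — close to the ISO √2 ≈ 1.414.
In the A-series (A0 area = 1 m²): A0 = 841 × 1189 mm.
Off by 2 mm total — nearest standard size.

A0 (841 × 1189 mm)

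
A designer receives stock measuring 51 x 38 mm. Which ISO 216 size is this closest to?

A9 (37 × 52 mm)

Aspect ratio 51/38 ≈ 1.342 (ISO target is √2 ≈ 1.414).
In the A-series (A0 area = 1 m²): A9 = 37 × 52 mm.
Off by 2 mm total — nearest standard size.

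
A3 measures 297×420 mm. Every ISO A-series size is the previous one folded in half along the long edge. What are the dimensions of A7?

74 × 105 mm

A4: ⌊420/2⌋ × 297 = 210 × 297 mm
A5: ⌊297/2⌋ × 210 = 148 × 210 mm
A6: ⌊210/2⌋ × 148 = 105 × 148 mm
A7: ⌊148/2⌋ × 105 = 74 × 105 mm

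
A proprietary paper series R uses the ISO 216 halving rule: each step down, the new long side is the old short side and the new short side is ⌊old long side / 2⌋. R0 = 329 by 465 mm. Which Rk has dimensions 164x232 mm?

R0: 329 × 465 mm
R1: 232 × 329 mm
R2: 164 × 232 mm
R3: 116 × 164 mm
→ matches R2.

R2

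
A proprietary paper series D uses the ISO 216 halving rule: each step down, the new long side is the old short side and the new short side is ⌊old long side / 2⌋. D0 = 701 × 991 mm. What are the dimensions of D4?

175 × 247 mm

D1 = 495 × 701 mm (from D0 by 1 halving).
D2: ⌊701/2⌋ × 495 = 350 × 495 mm
D3: ⌊495/2⌋ × 350 = 247 × 350 mm
D4: ⌊350/2⌋ × 247 = 175 × 247 mm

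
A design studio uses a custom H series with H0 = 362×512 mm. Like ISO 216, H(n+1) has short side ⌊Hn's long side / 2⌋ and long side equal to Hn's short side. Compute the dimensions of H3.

H1: ⌊512/2⌋ × 362 = 256 × 362 mm
H2: ⌊362/2⌋ × 256 = 181 × 256 mm
H3: ⌊256/2⌋ × 181 = 128 × 181 mm

128 × 181 mm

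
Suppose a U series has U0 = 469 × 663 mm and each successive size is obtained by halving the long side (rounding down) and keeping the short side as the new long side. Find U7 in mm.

41 × 58 mm

U1 = 331 × 469 mm (from U0 by 1 halving).
U2: ⌊469/2⌋ × 331 = 234 × 331 mm
U3: ⌊331/2⌋ × 234 = 165 × 234 mm
U4: ⌊234/2⌋ × 165 = 117 × 165 mm
U5: ⌊165/2⌋ × 117 = 82 × 117 mm
U6: ⌊117/2⌋ × 82 = 58 × 82 mm
U7: ⌊82/2⌋ × 58 = 41 × 58 mm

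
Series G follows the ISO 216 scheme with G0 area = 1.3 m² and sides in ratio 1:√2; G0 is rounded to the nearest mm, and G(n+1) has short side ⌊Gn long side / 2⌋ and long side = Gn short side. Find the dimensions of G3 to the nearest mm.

339 × 479 mm

Let G0's short side be w mm. w · w√2 = 1.3 m² = 1,300,000 mm², so w ≈ 958.8 mm and w√2 ≈ 1355.9 mm → G0 = 959 × 1356 mm.
G1: ⌊1356/2⌋ × 959 = 678 × 959 mm
G2: ⌊959/2⌋ × 678 = 479 × 678 mm
G3: ⌊678/2⌋ × 479 = 339 × 479 mm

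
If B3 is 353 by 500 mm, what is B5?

B4: ⌊500/2⌋ × 353 = 250 × 353 mm
B5: ⌊353/2⌋ × 250 = 176 × 250 mm

176 × 250 mm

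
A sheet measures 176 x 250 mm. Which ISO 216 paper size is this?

B5 (176 × 250 mm)

Aspect ratio 250/176 ≈ 1.420 — close to the ISO √2 ≈ 1.414.
In the B-series (B0 = 1000 × 1414 mm): B5 = 176 × 250 mm.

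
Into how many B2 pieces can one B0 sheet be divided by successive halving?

Each ISO step halves the sheet: 1 × B0 → 2 × B1 → 4 × B2
From B0 to B2 is 2 halving steps: 2^2 = 4.

4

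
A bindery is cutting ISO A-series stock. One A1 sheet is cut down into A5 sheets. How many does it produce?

16

A1 = 594 × 841 mm; A5 = 148 × 210 mm.
Each halving step doubles the count; 4 steps from A1 to A5.
2^4 = 16.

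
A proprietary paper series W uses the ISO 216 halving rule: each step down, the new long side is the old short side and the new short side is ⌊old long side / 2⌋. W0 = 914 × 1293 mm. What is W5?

W1 = 646 × 914 mm (from W0 by 1 halving).
W2: ⌊914/2⌋ × 646 = 457 × 646 mm
W3: ⌊646/2⌋ × 457 = 323 × 457 mm
W4: ⌊457/2⌋ × 323 = 228 × 323 mm
W5: ⌊323/2⌋ × 228 = 161 × 228 mm

161 × 228 mm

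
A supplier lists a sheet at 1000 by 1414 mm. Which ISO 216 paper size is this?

B0 (1000 × 1414 mm)

Aspect ratio 1414/1000 ≈ 1.414 — close to the ISO √2 ≈ 1.414.
In the B-series (B0 = 1000 × 1414 mm): B0 = 1000 × 1414 mm.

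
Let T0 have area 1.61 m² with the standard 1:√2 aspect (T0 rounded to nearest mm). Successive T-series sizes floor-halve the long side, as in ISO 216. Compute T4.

266 × 377 mm

Let T0's short side be w mm. w · w√2 = 1.61 m² = 1,610,000 mm², so w ≈ 1067.0 mm and w√2 ≈ 1508.9 mm → T0 = 1067 × 1509 mm.
T1: ⌊1509/2⌋ × 1067 = 754 × 1067 mm
T2: ⌊1067/2⌋ × 754 = 533 × 754 mm
T3: ⌊754/2⌋ × 533 = 377 × 533 mm
T4: ⌊533/2⌋ × 377 = 266 × 377 mm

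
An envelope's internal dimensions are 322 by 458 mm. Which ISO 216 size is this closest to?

Aspect ratio 458/322 ≈ 1.422 — close to the ISO √2 ≈ 1.414.
In the C-series (envelope sizes, between A and B): C3 = 324 × 458 mm.
Off by 2 mm total — nearest standard size.

C3 (324 × 458 mm)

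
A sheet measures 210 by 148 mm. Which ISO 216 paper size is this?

Aspect ratio 210/148 ≈ 1.419 — close to the ISO √2 ≈ 1.414.
In the A-series (A0 area = 1 m²): A5 = 148 × 210 mm.

A5 (148 × 210 mm)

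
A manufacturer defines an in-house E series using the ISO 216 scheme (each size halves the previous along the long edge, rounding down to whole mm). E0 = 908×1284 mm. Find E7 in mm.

E1 = 642 × 908 mm (from E0 by 1 halving).
E2: ⌊908/2⌋ × 642 = 454 × 642 mm
E3: ⌊642/2⌋ × 454 = 321 × 454 mm
E4: ⌊454/2⌋ × 321 = 227 × 321 mm
E5: ⌊321/2⌋ × 227 = 160 × 227 mm
E6: ⌊227/2⌋ × 160 = 113 × 160 mm
E7: ⌊160/2⌋ × 113 = 80 × 113 mm

80 × 113 mm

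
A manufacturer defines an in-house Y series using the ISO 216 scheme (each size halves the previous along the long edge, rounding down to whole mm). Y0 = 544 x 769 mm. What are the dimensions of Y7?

Y1 = 384 × 544 mm (from Y0 by 1 halving).
Y2: ⌊544/2⌋ × 384 = 272 × 384 mm
Y3: ⌊384/2⌋ × 272 = 192 × 272 mm
Y4: ⌊272/2⌋ × 192 = 136 × 192 mm
Y5: ⌊192/2⌋ × 136 = 96 × 136 mm
Y6: ⌊136/2⌋ × 96 = 68 × 96 mm
Y7: ⌊96/2⌋ × 68 = 48 × 68 mm

48 × 68 mm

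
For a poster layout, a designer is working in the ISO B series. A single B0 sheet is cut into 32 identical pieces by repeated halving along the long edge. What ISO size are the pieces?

32 = 2^5, so 5 halving steps.
B0 → B1 → … → B5 after 5 steps.

B5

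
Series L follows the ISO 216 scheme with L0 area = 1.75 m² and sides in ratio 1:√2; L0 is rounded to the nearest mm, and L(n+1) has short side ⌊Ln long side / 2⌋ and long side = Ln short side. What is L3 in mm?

Let L0's short side be w mm. w · w√2 = 1.75 m² = 1,750,000 mm², so w ≈ 1112.4 mm and w√2 ≈ 1573.2 mm → L0 = 1112 × 1573 mm.
L1: ⌊1573/2⌋ × 1112 = 786 × 1112 mm
L2: ⌊1112/2⌋ × 786 = 556 × 786 mm
L3: ⌊786/2⌋ × 556 = 393 × 556 mm

393 × 556 mm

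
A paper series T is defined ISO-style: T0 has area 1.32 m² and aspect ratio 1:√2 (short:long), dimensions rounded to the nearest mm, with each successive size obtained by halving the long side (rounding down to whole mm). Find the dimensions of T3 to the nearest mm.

Let T0's short side be w mm. w · w√2 = 1.32 m² = 1,320,000 mm², so w ≈ 966.1 mm and w√2 ≈ 1366.3 mm → T0 = 966 × 1366 mm.
T1: ⌊1366/2⌋ × 966 = 683 × 966 mm
T2: ⌊966/2⌋ × 683 = 483 × 683 mm
T3: ⌊683/2⌋ × 483 = 341 × 483 mm

341 × 483 mm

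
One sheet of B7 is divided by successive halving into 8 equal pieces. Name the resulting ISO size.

8 = 2^3, so 3 halving steps.
B7 → B8 → … → B10 after 3 steps.

B10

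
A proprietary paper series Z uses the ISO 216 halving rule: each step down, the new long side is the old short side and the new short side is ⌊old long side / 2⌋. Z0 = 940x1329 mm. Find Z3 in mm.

Z1: ⌊1329/2⌋ × 940 = 664 × 940 mm
Z2: ⌊940/2⌋ × 664 = 470 × 664 mm
Z3: ⌊664/2⌋ × 470 = 332 × 470 mm

332 × 470 mm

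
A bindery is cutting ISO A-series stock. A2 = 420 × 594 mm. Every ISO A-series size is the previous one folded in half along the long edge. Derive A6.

105 × 148 mm

A3: ⌊594/2⌋ × 420 = 297 × 420 mm
A4: ⌊420/2⌋ × 297 = 210 × 297 mm
A5: ⌊297/2⌋ × 210 = 148 × 210 mm
A6: ⌊210/2⌋ × 148 = 105 × 148 mm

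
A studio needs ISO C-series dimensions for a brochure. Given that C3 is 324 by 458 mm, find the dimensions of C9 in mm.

C4: ⌊458/2⌋ × 324 = 229 × 324 mm
C5: ⌊324/2⌋ × 229 = 162 × 229 mm
C6: ⌊229/2⌋ × 162 = 114 × 162 mm
C7: ⌊162/2⌋ × 114 = 81 × 114 mm
C8: ⌊114/2⌋ × 81 = 57 × 81 mm
C9: ⌊81/2⌋ × 57 = 40 × 57 mm

40 × 57 mm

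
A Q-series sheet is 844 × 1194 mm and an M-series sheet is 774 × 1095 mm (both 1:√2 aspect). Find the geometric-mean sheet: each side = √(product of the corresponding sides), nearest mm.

808 × 1143 mm

Short side: √(844 · 774) = √653256 ≈ 808.2 → 808 mm
Long side: √(1194 · 1095) = √1307430 ≈ 1143.4 → 1143 mm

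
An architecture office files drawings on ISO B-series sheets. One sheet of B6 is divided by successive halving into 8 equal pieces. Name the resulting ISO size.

B9

8 = 2^3, so 3 halving steps.
B6 → B7 → … → B9 after 3 steps.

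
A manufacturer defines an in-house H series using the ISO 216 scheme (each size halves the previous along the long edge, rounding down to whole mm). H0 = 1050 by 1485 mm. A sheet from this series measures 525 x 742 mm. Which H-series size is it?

H2

H0: 1050 × 1485 mm
H1: 742 × 1050 mm
H2: 525 × 742 mm
H3: 371 × 525 mm
→ matches H2.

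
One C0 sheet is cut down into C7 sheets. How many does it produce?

128

Each ISO step halves the sheet: 1 × C0 → 2 × C1 → 4 × C2 → 8 × C3 → …
From C0 to C7 is 7 halving steps: 2^7 = 128.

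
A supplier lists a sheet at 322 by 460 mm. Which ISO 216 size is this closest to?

C3 (324 × 458 mm)

Aspect ratio 460/322 ≈ 1.429 — close to the ISO √2 ≈ 1.414.
In the C-series (envelope sizes, between A and B): C3 = 324 × 458 mm.
Off by 4 mm total — nearest standard size.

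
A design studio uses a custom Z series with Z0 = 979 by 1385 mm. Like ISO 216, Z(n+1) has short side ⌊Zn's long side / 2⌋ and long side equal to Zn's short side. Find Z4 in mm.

244 × 346 mm

Z1: ⌊1385/2⌋ × 979 = 692 × 979 mm
Z2: ⌊979/2⌋ × 692 = 489 × 692 mm
Z3: ⌊692/2⌋ × 489 = 346 × 489 mm
Z4: ⌊489/2⌋ × 346 = 244 × 346 mm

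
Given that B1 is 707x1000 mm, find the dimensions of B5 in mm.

176 × 250 mm

B2: ⌊1000/2⌋ × 707 = 500 × 707 mm
B3: ⌊707/2⌋ × 500 = 353 × 500 mm
B4: ⌊500/2⌋ × 353 = 250 × 353 mm
B5: ⌊353/2⌋ × 250 = 176 × 250 mm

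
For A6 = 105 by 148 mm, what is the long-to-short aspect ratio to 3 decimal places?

1.410

148 / 105 = 1.410
ISO 216 targets √2 ≈ 1.414; the -0.005 deviation is from mm rounding.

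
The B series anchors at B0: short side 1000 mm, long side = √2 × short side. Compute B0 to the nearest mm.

1000 × 1414 mm

Short side = 1000 mm; long side = 1000√2 ≈ 1414.2 mm.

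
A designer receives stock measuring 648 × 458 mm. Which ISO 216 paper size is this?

C2 (458 × 648 mm)

Aspect ratio 648/458 ≈ 1.415 — close to the ISO √2 ≈ 1.414.
In the C-series (envelope sizes, between A and B): C2 = 458 × 648 mm.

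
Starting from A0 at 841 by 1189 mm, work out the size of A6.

A1: ⌊1189/2⌋ × 841 = 594 × 841 mm
A2: ⌊841/2⌋ × 594 = 420 × 594 mm
A3: ⌊594/2⌋ × 420 = 297 × 420 mm
A4: ⌊420/2⌋ × 297 = 210 × 297 mm
A5: ⌊297/2⌋ × 210 = 148 × 210 mm
A6: ⌊210/2⌋ × 148 = 105 × 148 mm

105 × 148 mm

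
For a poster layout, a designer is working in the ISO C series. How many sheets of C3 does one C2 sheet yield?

2

C2 = 458 × 648 mm; C3 = 324 × 458 mm.
Each halving step doubles the count; 1 step from C2 to C3.
2^1 = 2.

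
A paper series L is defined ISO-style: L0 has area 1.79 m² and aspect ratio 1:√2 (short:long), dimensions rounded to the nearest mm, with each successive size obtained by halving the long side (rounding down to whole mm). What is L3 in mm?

397 × 562 mm

Let L0's short side be w mm. w · w√2 = 1.79 m² = 1,790,000 mm², so w ≈ 1125.0 mm and w√2 ≈ 1591.1 mm → L0 = 1125 × 1591 mm.
L1: ⌊1591/2⌋ × 1125 = 795 × 1125 mm
L2: ⌊1125/2⌋ × 795 = 562 × 795 mm
L3: ⌊795/2⌋ × 562 = 397 × 562 mm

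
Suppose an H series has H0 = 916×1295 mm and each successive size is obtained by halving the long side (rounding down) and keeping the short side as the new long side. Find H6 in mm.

114 × 161 mm

H1: ⌊1295/2⌋ × 916 = 647 × 916 mm
H2: ⌊916/2⌋ × 647 = 458 × 647 mm
H3: ⌊647/2⌋ × 458 = 323 × 458 mm
H4: ⌊458/2⌋ × 323 = 229 × 323 mm
H5: ⌊323/2⌋ × 229 = 161 × 229 mm
H6: ⌊229/2⌋ × 161 = 114 × 161 mm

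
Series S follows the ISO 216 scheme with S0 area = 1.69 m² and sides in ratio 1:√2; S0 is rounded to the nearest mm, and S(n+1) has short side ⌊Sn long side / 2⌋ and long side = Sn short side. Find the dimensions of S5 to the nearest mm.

193 × 273 mm

Let S0's short side be w mm. w · w√2 = 1.69 m² = 1,690,000 mm², so w ≈ 1093.2 mm and w√2 ≈ 1546.0 mm → S0 = 1093 × 1546 mm.
S1: ⌊1546/2⌋ × 1093 = 773 × 1093 mm
S2: ⌊1093/2⌋ × 773 = 546 × 773 mm
S3: ⌊773/2⌋ × 546 = 386 × 546 mm
S4: ⌊546/2⌋ × 386 = 273 × 386 mm
S5: ⌊386/2⌋ × 273 = 193 × 273 mm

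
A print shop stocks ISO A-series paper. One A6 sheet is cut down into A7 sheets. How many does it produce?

Each ISO step halves the sheet: 1 × A6 → 2 × A7
From A6 to A7 is 1 halving step: 2^1 = 2.

2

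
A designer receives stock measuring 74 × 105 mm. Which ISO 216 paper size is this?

A7 (74 × 105 mm)

Aspect ratio 105/74 ≈ 1.419 — close to the ISO √2 ≈ 1.414.
In the A-series (A0 area = 1 m²): A7 = 74 × 105 mm.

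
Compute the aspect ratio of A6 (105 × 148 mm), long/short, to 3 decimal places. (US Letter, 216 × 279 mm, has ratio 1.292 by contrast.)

1.410

148 / 105 = 1.410
ISO 216 targets √2 ≈ 1.414; the -0.005 deviation is from mm rounding.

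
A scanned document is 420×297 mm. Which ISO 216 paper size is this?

Aspect ratio 420/297 ≈ 1.414 — close to the ISO √2 ≈ 1.414.
In the A-series (A0 area = 1 m²): A3 = 297 × 420 mm.

A3 (297 × 420 mm)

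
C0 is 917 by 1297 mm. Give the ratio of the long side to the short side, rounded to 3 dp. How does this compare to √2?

1297 / 917 = 1.414
Matches √2 ≈ 1.414 — the ISO 216 defining ratio.

1.414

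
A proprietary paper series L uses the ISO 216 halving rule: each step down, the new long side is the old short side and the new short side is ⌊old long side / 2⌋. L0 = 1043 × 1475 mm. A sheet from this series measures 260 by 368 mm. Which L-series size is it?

L0: 1043 × 1475 mm
L1: 737 × 1043 mm
L2: 521 × 737 mm
L3: 368 × 521 mm
L4: 260 × 368 mm
L5: 184 × 260 mm
→ matches L4.

L4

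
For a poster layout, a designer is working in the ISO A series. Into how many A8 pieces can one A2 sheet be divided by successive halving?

64

A2 = 420 × 594 mm; A8 = 52 × 74 mm.
Each halving step doubles the count; 6 steps from A2 to A8.
2^6 = 64.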